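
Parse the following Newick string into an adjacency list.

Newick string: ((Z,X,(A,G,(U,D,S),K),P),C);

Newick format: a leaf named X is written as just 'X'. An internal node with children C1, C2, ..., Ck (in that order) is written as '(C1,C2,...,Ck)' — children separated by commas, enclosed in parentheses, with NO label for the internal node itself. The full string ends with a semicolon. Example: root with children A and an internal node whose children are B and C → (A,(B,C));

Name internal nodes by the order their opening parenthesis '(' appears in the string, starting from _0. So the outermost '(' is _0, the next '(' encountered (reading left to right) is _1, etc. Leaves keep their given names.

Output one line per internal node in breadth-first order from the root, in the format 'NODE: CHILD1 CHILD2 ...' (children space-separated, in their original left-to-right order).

Input: ((Z,X,(A,G,(U,D,S),K),P),C);
Scanning left-to-right, naming '(' by encounter order:
  pos 0: '(' -> open internal node _0 (depth 1)
  pos 1: '(' -> open internal node _1 (depth 2)
  pos 6: '(' -> open internal node _2 (depth 3)
  pos 11: '(' -> open internal node _3 (depth 4)
  pos 17: ')' -> close internal node _3 (now at depth 3)
  pos 20: ')' -> close internal node _2 (now at depth 2)
  pos 23: ')' -> close internal node _1 (now at depth 1)
  pos 26: ')' -> close internal node _0 (now at depth 0)
Total internal nodes: 4
BFS adjacency from root:
  _0: _1 C
  _1: Z X _2 P
  _2: A G _3 K
  _3: U D S

Answer: _0: _1 C
_1: Z X _2 P
_2: A G _3 K
_3: U D S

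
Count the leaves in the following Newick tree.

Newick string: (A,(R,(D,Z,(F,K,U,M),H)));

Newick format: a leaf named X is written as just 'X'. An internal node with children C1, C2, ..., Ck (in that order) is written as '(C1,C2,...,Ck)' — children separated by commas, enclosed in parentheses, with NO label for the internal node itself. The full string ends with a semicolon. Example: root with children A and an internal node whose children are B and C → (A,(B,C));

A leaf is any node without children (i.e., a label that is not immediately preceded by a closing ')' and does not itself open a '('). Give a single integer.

Newick: (A,(R,(D,Z,(F,K,U,M),H)));
Scan left-to-right; a leaf is any maximal label run not followed by '(':
  pos 1: leaf 'A' → count = 1
  pos 4: leaf 'R' → count = 2
  pos 7: leaf 'D' → count = 3
  pos 9: leaf 'Z' → count = 4
  pos 12: leaf 'F' → count = 5
  pos 14: leaf 'K' → count = 6
  pos 16: leaf 'U' → count = 7
  pos 18: leaf 'M' → count = 8
  pos 21: leaf 'H' → count = 9
Total leaves: 9

Answer: 9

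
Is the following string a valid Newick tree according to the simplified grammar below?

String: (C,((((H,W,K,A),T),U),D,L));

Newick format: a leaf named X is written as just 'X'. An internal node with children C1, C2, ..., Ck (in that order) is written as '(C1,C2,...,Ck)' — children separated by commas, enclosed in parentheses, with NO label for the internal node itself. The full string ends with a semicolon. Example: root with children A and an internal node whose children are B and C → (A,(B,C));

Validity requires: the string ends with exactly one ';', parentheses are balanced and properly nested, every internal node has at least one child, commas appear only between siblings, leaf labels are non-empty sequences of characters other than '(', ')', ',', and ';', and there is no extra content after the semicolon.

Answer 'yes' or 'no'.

Input: (C,((((H,W,K,A),T),U),D,L));
Paren balance: 5 '(' vs 5 ')' OK
Ends with single ';': True
Full parse: OK
Valid: True

Answer: yes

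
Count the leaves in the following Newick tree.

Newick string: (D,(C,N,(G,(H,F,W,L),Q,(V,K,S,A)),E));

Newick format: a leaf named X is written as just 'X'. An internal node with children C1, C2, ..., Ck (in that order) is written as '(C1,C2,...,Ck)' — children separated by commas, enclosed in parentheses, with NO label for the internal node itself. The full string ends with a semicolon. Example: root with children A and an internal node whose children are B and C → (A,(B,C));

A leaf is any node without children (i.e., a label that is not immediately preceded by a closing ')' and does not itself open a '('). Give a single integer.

Newick: (D,(C,N,(G,(H,F,W,L),Q,(V,K,S,A)),E));
Scan left-to-right; a leaf is any maximal label run not followed by '(':
  pos 1: leaf 'D' → count = 1
  pos 4: leaf 'C' → count = 2
  pos 6: leaf 'N' → count = 3
  pos 9: leaf 'G' → count = 4
  pos 12: leaf 'H' → count = 5
  pos 14: leaf 'F' → count = 6
  pos 16: leaf 'W' → count = 7
  pos 18: leaf 'L' → count = 8
  pos 21: leaf 'Q' → count = 9
  pos 24: leaf 'V' → count = 10
  pos 26: leaf 'K' → count = 11
  pos 28: leaf 'S' → count = 12
  pos 30: leaf 'A' → count = 13
  pos 34: leaf 'E' → count = 14
Total leaves: 14

Answer: 14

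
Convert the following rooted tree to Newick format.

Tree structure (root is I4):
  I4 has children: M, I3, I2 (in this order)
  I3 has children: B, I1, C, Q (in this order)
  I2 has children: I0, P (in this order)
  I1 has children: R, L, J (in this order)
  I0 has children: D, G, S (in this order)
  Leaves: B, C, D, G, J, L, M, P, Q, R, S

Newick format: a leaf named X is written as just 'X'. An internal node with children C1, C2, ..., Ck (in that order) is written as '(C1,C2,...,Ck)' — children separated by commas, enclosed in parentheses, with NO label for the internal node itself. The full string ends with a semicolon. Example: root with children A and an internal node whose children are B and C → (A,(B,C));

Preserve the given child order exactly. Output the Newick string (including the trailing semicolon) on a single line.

internal I4 with children ['M', 'I3', 'I2']
  leaf 'M' → 'M'
  internal I3 with children ['B', 'I1', 'C', 'Q']
    leaf 'B' → 'B'
    internal I1 with children ['R', 'L', 'J']
      leaf 'R' → 'R'
      leaf 'L' → 'L'
      leaf 'J' → 'J'
    → '(R,L,J)'
    leaf 'C' → 'C'
    leaf 'Q' → 'Q'
  → '(B,(R,L,J),C,Q)'
  internal I2 with children ['I0', 'P']
    internal I0 with children ['D', 'G', 'S']
      leaf 'D' → 'D'
      leaf 'G' → 'G'
      leaf 'S' → 'S'
    → '(D,G,S)'
    leaf 'P' → 'P'
  → '((D,G,S),P)'
→ '(M,(B,(R,L,J),C,Q),((D,G,S),P))'
Final: (M,(B,(R,L,J),C,Q),((D,G,S),P));

Answer: (M,(B,(R,L,J),C,Q),((D,G,S),P));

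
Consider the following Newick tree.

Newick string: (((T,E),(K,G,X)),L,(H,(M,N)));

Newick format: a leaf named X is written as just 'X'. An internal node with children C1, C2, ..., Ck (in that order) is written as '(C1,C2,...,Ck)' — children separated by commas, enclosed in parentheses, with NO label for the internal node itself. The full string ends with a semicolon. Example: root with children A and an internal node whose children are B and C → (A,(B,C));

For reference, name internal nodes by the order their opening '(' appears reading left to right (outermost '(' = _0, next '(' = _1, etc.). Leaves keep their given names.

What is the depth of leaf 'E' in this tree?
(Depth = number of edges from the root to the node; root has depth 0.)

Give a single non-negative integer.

Newick: (((T,E),(K,G,X)),L,(H,(M,N)));
Naming internals by '(' encounter order: outermost '(' = _0, next = _1, ...
Query node: E
Path from root: _0 -> _1 -> _2 -> E
Depth of E: 3 (number of edges from root)

Answer: 3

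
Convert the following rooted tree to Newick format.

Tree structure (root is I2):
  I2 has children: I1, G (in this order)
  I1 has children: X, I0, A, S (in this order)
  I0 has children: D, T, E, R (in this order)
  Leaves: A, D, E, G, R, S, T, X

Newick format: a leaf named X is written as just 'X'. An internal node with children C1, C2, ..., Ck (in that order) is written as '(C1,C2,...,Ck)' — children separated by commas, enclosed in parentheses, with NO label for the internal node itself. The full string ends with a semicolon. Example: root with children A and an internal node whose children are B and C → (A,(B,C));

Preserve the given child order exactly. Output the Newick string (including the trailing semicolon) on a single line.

Answer: ((X,(D,T,E,R),A,S),G);

Derivation:
internal I2 with children ['I1', 'G']
  internal I1 with children ['X', 'I0', 'A', 'S']
    leaf 'X' → 'X'
    internal I0 with children ['D', 'T', 'E', 'R']
      leaf 'D' → 'D'
      leaf 'T' → 'T'
      leaf 'E' → 'E'
      leaf 'R' → 'R'
    → '(D,T,E,R)'
    leaf 'A' → 'A'
    leaf 'S' → 'S'
  → '(X,(D,T,E,R),A,S)'
  leaf 'G' → 'G'
→ '((X,(D,T,E,R),A,S),G)'
Final: ((X,(D,T,E,R),A,S),G);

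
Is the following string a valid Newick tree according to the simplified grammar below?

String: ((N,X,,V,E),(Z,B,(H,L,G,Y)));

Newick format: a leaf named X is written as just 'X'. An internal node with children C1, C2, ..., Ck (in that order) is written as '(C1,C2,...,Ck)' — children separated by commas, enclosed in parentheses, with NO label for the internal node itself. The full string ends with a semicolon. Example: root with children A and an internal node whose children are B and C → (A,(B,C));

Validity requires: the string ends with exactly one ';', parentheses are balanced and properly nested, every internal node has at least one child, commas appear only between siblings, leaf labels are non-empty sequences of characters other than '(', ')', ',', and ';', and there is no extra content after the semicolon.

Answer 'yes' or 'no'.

Answer: no

Derivation:
Input: ((N,X,,V,E),(Z,B,(H,L,G,Y)));
Paren balance: 4 '(' vs 4 ')' OK
Ends with single ';': True
Full parse: FAILS (empty leaf label at pos 6)
Valid: False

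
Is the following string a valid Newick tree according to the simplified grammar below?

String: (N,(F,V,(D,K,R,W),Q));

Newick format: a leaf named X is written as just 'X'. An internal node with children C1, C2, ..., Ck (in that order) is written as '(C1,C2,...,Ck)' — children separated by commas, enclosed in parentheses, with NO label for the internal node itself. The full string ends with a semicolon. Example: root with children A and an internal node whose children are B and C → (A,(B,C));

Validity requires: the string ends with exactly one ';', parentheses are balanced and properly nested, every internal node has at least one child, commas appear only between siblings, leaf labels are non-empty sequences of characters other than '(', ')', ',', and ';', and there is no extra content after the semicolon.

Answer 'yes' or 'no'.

Answer: yes

Derivation:
Input: (N,(F,V,(D,K,R,W),Q));
Paren balance: 3 '(' vs 3 ')' OK
Ends with single ';': True
Full parse: OK
Valid: True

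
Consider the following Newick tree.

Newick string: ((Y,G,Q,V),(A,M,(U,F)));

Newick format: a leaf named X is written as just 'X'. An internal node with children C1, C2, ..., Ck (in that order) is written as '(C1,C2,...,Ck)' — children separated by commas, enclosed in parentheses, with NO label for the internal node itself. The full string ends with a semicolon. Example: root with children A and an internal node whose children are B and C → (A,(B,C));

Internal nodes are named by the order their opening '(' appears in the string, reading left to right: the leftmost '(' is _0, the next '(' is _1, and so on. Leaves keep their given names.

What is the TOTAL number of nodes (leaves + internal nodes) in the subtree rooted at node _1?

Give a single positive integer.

Answer: 5

Derivation:
Newick: ((Y,G,Q,V),(A,M,(U,F)));
Locate _1: it is the '(' at position 1 (the 2nd '(' reading left to right).
Query: subtree rooted at _1
_1: subtree_size = 1 + 4
  Y: subtree_size = 1 + 0
  G: subtree_size = 1 + 0
  Q: subtree_size = 1 + 0
  V: subtree_size = 1 + 0
Total subtree size of _1: 5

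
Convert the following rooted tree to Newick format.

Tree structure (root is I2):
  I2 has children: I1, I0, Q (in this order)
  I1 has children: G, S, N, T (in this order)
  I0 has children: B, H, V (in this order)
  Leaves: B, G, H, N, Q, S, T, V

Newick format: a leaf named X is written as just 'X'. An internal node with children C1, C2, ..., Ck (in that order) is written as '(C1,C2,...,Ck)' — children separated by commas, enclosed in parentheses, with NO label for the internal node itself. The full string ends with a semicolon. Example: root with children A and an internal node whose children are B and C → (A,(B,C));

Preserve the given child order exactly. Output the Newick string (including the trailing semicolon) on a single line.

internal I2 with children ['I1', 'I0', 'Q']
  internal I1 with children ['G', 'S', 'N', 'T']
    leaf 'G' → 'G'
    leaf 'S' → 'S'
    leaf 'N' → 'N'
    leaf 'T' → 'T'
  → '(G,S,N,T)'
  internal I0 with children ['B', 'H', 'V']
    leaf 'B' → 'B'
    leaf 'H' → 'H'
    leaf 'V' → 'V'
  → '(B,H,V)'
  leaf 'Q' → 'Q'
→ '((G,S,N,T),(B,H,V),Q)'
Final: ((G,S,N,T),(B,H,V),Q);

Answer: ((G,S,N,T),(B,H,V),Q);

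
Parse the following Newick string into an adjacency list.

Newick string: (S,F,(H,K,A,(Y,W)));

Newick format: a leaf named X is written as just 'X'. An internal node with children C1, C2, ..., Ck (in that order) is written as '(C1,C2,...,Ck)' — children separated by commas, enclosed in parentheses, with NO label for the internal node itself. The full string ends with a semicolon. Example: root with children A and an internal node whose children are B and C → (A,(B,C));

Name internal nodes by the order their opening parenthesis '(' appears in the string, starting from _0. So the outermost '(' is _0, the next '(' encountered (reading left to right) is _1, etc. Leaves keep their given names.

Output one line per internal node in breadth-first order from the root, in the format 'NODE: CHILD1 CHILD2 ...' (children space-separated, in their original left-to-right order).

Input: (S,F,(H,K,A,(Y,W)));
Scanning left-to-right, naming '(' by encounter order:
  pos 0: '(' -> open internal node _0 (depth 1)
  pos 5: '(' -> open internal node _1 (depth 2)
  pos 12: '(' -> open internal node _2 (depth 3)
  pos 16: ')' -> close internal node _2 (now at depth 2)
  pos 17: ')' -> close internal node _1 (now at depth 1)
  pos 18: ')' -> close internal node _0 (now at depth 0)
Total internal nodes: 3
BFS adjacency from root:
  _0: S F _1
  _1: H K A _2
  _2: Y W

Answer: _0: S F _1
_1: H K A _2
_2: Y W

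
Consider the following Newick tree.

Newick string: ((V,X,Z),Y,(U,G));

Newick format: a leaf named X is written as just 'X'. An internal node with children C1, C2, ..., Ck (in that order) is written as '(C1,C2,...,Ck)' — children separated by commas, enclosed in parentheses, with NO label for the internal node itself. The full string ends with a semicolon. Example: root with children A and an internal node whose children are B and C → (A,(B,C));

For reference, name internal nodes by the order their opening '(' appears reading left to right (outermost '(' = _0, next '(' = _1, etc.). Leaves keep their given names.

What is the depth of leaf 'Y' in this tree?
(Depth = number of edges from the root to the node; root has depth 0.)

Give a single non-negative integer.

Newick: ((V,X,Z),Y,(U,G));
Naming internals by '(' encounter order: outermost '(' = _0, next = _1, ...
Query node: Y
Path from root: _0 -> Y
Depth of Y: 1 (number of edges from root)

Answer: 1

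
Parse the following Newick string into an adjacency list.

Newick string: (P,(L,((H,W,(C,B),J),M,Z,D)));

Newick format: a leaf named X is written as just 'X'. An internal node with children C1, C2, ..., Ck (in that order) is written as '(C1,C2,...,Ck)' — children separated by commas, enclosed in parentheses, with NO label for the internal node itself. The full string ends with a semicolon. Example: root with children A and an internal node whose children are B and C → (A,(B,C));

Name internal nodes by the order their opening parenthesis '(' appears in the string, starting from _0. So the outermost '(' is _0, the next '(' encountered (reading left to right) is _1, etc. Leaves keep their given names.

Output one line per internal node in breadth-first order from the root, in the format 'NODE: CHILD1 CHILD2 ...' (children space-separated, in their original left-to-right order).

Input: (P,(L,((H,W,(C,B),J),M,Z,D)));
Scanning left-to-right, naming '(' by encounter order:
  pos 0: '(' -> open internal node _0 (depth 1)
  pos 3: '(' -> open internal node _1 (depth 2)
  pos 6: '(' -> open internal node _2 (depth 3)
  pos 7: '(' -> open internal node _3 (depth 4)
  pos 12: '(' -> open internal node _4 (depth 5)
  pos 16: ')' -> close internal node _4 (now at depth 4)
  pos 19: ')' -> close internal node _3 (now at depth 3)
  pos 26: ')' -> close internal node _2 (now at depth 2)
  pos 27: ')' -> close internal node _1 (now at depth 1)
  pos 28: ')' -> close internal node _0 (now at depth 0)
Total internal nodes: 5
BFS adjacency from root:
  _0: P _1
  _1: L _2
  _2: _3 M Z D
  _3: H W _4 J
  _4: C B

Answer: _0: P _1
_1: L _2
_2: _3 M Z D
_3: H W _4 J
_4: C B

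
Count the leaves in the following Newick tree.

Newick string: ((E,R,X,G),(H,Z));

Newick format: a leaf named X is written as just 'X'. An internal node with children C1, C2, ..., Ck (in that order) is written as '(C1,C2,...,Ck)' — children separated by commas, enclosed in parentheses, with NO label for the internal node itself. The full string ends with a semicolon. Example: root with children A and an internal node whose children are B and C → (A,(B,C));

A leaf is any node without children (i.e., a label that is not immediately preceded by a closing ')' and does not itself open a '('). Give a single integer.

Answer: 6

Derivation:
Newick: ((E,R,X,G),(H,Z));
Scan left-to-right; a leaf is any maximal label run not followed by '(':
  pos 2: leaf 'E' → count = 1
  pos 4: leaf 'R' → count = 2
  pos 6: leaf 'X' → count = 3
  pos 8: leaf 'G' → count = 4
  pos 12: leaf 'H' → count = 5
  pos 14: leaf 'Z' → count = 6
Total leaves: 6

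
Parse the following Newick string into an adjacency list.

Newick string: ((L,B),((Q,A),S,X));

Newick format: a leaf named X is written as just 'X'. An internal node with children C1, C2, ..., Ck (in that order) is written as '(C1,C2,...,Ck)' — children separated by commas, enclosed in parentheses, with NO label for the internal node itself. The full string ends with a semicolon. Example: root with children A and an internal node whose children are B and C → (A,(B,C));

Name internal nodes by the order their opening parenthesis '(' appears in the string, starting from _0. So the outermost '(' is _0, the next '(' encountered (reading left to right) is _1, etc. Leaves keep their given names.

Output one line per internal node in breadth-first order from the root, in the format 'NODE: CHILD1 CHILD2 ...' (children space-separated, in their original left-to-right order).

Input: ((L,B),((Q,A),S,X));
Scanning left-to-right, naming '(' by encounter order:
  pos 0: '(' -> open internal node _0 (depth 1)
  pos 1: '(' -> open internal node _1 (depth 2)
  pos 5: ')' -> close internal node _1 (now at depth 1)
  pos 7: '(' -> open internal node _2 (depth 2)
  pos 8: '(' -> open internal node _3 (depth 3)
  pos 12: ')' -> close internal node _3 (now at depth 2)
  pos 17: ')' -> close internal node _2 (now at depth 1)
  pos 18: ')' -> close internal node _0 (now at depth 0)
Total internal nodes: 4
BFS adjacency from root:
  _0: _1 _2
  _1: L B
  _2: _3 S X
  _3: Q A

Answer: _0: _1 _2
_1: L B
_2: _3 S X
_3: Q A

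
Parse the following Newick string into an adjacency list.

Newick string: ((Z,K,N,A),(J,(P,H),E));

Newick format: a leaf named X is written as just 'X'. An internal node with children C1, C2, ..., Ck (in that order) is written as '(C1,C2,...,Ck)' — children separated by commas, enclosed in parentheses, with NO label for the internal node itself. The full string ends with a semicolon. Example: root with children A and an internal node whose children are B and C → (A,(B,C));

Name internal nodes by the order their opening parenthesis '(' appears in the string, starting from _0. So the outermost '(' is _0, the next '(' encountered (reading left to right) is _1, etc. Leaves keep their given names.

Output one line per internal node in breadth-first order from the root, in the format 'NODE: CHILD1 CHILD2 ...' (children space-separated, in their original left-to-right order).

Answer: _0: _1 _2
_1: Z K N A
_2: J _3 E
_3: P H

Derivation:
Input: ((Z,K,N,A),(J,(P,H),E));
Scanning left-to-right, naming '(' by encounter order:
  pos 0: '(' -> open internal node _0 (depth 1)
  pos 1: '(' -> open internal node _1 (depth 2)
  pos 9: ')' -> close internal node _1 (now at depth 1)
  pos 11: '(' -> open internal node _2 (depth 2)
  pos 14: '(' -> open internal node _3 (depth 3)
  pos 18: ')' -> close internal node _3 (now at depth 2)
  pos 21: ')' -> close internal node _2 (now at depth 1)
  pos 22: ')' -> close internal node _0 (now at depth 0)
Total internal nodes: 4
BFS adjacency from root:
  _0: _1 _2
  _1: Z K N A
  _2: J _3 E
  _3: P H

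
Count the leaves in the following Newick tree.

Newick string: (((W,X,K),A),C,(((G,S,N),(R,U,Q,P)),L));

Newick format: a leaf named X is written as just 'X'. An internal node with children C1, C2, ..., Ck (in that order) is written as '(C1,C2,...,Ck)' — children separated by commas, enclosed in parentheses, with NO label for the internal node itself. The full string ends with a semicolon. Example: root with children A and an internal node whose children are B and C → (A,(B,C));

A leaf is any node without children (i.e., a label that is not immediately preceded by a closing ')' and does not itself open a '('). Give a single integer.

Answer: 13

Derivation:
Newick: (((W,X,K),A),C,(((G,S,N),(R,U,Q,P)),L));
Scan left-to-right; a leaf is any maximal label run not followed by '(':
  pos 3: leaf 'W' → count = 1
  pos 5: leaf 'X' → count = 2
  pos 7: leaf 'K' → count = 3
  pos 10: leaf 'A' → count = 4
  pos 13: leaf 'C' → count = 5
  pos 18: leaf 'G' → count = 6
  pos 20: leaf 'S' → count = 7
  pos 22: leaf 'N' → count = 8
  pos 26: leaf 'R' → count = 9
  pos 28: leaf 'U' → count = 10
  pos 30: leaf 'Q' → count = 11
  pos 32: leaf 'P' → count = 12
  pos 36: leaf 'L' → count = 13
Total leaves: 13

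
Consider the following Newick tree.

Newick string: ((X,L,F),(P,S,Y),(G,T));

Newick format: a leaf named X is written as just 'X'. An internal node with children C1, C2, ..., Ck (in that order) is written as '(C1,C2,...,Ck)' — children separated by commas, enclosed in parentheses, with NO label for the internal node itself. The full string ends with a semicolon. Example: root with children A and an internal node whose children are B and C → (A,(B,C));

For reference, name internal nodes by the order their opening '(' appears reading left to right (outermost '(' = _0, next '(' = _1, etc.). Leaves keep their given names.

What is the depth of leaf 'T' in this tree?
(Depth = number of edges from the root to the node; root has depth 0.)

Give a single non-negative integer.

Answer: 2

Derivation:
Newick: ((X,L,F),(P,S,Y),(G,T));
Naming internals by '(' encounter order: outermost '(' = _0, next = _1, ...
Query node: T
Path from root: _0 -> _3 -> T
Depth of T: 2 (number of edges from root)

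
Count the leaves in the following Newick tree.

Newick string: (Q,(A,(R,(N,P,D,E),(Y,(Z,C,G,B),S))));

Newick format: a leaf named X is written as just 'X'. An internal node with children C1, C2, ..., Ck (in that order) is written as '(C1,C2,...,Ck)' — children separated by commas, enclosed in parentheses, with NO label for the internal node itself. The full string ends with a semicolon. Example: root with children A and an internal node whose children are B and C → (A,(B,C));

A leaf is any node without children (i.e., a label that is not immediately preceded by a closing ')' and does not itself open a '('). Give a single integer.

Newick: (Q,(A,(R,(N,P,D,E),(Y,(Z,C,G,B),S))));
Scan left-to-right; a leaf is any maximal label run not followed by '(':
  pos 1: leaf 'Q' → count = 1
  pos 4: leaf 'A' → count = 2
  pos 7: leaf 'R' → count = 3
  pos 10: leaf 'N' → count = 4
  pos 12: leaf 'P' → count = 5
  pos 14: leaf 'D' → count = 6
  pos 16: leaf 'E' → count = 7
  pos 20: leaf 'Y' → count = 8
  pos 23: leaf 'Z' → count = 9
  pos 25: leaf 'C' → count = 10
  pos 27: leaf 'G' → count = 11
  pos 29: leaf 'B' → count = 12
  pos 32: leaf 'S' → count = 13
Total leaves: 13

Answer: 13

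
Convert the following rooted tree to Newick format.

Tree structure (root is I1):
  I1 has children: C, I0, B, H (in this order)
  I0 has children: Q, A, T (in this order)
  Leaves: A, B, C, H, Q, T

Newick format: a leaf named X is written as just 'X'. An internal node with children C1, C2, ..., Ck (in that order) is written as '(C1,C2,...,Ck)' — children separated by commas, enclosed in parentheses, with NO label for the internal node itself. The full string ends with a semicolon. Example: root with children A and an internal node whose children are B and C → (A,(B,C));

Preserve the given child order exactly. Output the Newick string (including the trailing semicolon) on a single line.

internal I1 with children ['C', 'I0', 'B', 'H']
  leaf 'C' → 'C'
  internal I0 with children ['Q', 'A', 'T']
    leaf 'Q' → 'Q'
    leaf 'A' → 'A'
    leaf 'T' → 'T'
  → '(Q,A,T)'
  leaf 'B' → 'B'
  leaf 'H' → 'H'
→ '(C,(Q,A,T),B,H)'
Final: (C,(Q,A,T),B,H);

Answer: (C,(Q,A,T),B,H);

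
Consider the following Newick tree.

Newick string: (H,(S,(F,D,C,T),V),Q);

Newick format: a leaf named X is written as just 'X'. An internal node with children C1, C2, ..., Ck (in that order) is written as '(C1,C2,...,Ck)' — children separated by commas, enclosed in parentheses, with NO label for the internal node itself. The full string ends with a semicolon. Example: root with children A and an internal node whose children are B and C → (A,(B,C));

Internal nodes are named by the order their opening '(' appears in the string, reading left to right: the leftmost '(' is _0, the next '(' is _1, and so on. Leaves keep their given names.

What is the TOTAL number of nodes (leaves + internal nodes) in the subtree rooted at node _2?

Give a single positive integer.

Answer: 5

Derivation:
Newick: (H,(S,(F,D,C,T),V),Q);
Locate _2: it is the '(' at position 6 (the 3rd '(' reading left to right).
Query: subtree rooted at _2
_2: subtree_size = 1 + 4
  F: subtree_size = 1 + 0
  D: subtree_size = 1 + 0
  C: subtree_size = 1 + 0
  T: subtree_size = 1 + 0
Total subtree size of _2: 5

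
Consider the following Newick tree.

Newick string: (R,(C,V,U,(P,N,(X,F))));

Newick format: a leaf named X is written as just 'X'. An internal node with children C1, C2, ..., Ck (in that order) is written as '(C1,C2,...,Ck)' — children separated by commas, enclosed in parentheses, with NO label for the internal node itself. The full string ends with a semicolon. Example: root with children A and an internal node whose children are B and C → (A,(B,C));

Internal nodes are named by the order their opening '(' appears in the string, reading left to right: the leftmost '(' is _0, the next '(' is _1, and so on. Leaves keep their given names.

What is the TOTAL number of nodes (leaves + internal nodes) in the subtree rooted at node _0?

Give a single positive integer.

Newick: (R,(C,V,U,(P,N,(X,F))));
Locate _0: it is the '(' at position 0 (the 1st '(' reading left to right).
Query: subtree rooted at _0
_0: subtree_size = 1 + 11
  R: subtree_size = 1 + 0
  _1: subtree_size = 1 + 9
    C: subtree_size = 1 + 0
    V: subtree_size = 1 + 0
    U: subtree_size = 1 + 0
    _2: subtree_size = 1 + 5
      P: subtree_size = 1 + 0
      N: subtree_size = 1 + 0
      _3: subtree_size = 1 + 2
        X: subtree_size = 1 + 0
        F: subtree_size = 1 + 0
Total subtree size of _0: 12

Answer: 12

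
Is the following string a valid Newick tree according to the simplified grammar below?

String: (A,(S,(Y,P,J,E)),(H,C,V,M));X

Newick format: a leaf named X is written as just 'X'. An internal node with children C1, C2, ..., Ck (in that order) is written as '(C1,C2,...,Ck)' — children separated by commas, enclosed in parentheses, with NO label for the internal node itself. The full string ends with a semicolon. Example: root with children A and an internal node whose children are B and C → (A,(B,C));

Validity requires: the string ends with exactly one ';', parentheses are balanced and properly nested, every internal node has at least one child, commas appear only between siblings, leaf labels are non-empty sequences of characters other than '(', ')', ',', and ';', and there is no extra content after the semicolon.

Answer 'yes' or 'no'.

Answer: no

Derivation:
Input: (A,(S,(Y,P,J,E)),(H,C,V,M));X
Paren balance: 4 '(' vs 4 ')' OK
Ends with single ';': False
Full parse: FAILS (must end with ;)
Valid: False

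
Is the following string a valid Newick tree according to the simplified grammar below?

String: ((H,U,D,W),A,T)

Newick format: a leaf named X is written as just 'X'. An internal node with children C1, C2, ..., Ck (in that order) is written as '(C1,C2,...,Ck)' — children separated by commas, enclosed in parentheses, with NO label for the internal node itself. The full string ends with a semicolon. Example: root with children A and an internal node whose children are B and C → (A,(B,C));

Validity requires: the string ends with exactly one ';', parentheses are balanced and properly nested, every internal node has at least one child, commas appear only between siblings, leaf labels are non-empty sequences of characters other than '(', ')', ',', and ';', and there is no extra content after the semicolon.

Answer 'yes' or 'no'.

Input: ((H,U,D,W),A,T)
Paren balance: 2 '(' vs 2 ')' OK
Ends with single ';': False
Full parse: FAILS (must end with ;)
Valid: False

Answer: no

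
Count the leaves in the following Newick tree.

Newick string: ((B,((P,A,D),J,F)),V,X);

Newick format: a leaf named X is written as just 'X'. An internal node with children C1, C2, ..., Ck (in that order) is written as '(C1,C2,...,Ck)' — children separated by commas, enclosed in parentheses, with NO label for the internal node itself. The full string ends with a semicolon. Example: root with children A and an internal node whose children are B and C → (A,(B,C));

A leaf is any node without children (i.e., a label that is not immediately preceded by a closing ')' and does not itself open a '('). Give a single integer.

Answer: 8

Derivation:
Newick: ((B,((P,A,D),J,F)),V,X);
Scan left-to-right; a leaf is any maximal label run not followed by '(':
  pos 2: leaf 'B' → count = 1
  pos 6: leaf 'P' → count = 2
  pos 8: leaf 'A' → count = 3
  pos 10: leaf 'D' → count = 4
  pos 13: leaf 'J' → count = 5
  pos 15: leaf 'F' → count = 6
  pos 19: leaf 'V' → count = 7
  pos 21: leaf 'X' → count = 8
Total leaves: 8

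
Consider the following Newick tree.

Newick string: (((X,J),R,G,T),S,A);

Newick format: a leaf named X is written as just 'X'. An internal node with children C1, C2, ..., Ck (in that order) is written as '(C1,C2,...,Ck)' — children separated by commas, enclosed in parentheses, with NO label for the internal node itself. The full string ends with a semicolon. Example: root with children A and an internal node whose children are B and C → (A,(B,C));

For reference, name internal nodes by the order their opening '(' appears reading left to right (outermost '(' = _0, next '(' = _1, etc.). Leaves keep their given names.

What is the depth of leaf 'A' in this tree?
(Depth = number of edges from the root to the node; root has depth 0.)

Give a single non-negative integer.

Answer: 1

Derivation:
Newick: (((X,J),R,G,T),S,A);
Naming internals by '(' encounter order: outermost '(' = _0, next = _1, ...
Query node: A
Path from root: _0 -> A
Depth of A: 1 (number of edges from root)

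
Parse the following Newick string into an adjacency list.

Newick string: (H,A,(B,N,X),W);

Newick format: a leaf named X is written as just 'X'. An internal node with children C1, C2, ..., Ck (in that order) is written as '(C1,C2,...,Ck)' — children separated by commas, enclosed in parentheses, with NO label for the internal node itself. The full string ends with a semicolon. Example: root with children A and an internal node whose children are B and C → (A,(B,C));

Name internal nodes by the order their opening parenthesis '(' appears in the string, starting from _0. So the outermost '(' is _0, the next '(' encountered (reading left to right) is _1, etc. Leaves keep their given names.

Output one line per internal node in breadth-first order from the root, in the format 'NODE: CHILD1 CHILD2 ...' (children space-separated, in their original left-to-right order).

Answer: _0: H A _1 W
_1: B N X

Derivation:
Input: (H,A,(B,N,X),W);
Scanning left-to-right, naming '(' by encounter order:
  pos 0: '(' -> open internal node _0 (depth 1)
  pos 5: '(' -> open internal node _1 (depth 2)
  pos 11: ')' -> close internal node _1 (now at depth 1)
  pos 14: ')' -> close internal node _0 (now at depth 0)
Total internal nodes: 2
BFS adjacency from root:
  _0: H A _1 W
  _1: B N X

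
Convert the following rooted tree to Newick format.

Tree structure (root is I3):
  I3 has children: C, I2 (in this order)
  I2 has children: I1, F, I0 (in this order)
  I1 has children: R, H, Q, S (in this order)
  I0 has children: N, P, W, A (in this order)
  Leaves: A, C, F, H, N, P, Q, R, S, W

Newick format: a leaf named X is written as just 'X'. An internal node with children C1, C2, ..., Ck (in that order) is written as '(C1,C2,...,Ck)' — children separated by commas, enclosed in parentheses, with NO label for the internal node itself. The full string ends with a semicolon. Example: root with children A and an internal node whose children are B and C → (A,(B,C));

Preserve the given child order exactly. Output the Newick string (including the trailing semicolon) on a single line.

internal I3 with children ['C', 'I2']
  leaf 'C' → 'C'
  internal I2 with children ['I1', 'F', 'I0']
    internal I1 with children ['R', 'H', 'Q', 'S']
      leaf 'R' → 'R'
      leaf 'H' → 'H'
      leaf 'Q' → 'Q'
      leaf 'S' → 'S'
    → '(R,H,Q,S)'
    leaf 'F' → 'F'
    internal I0 with children ['N', 'P', 'W', 'A']
      leaf 'N' → 'N'
      leaf 'P' → 'P'
      leaf 'W' → 'W'
      leaf 'A' → 'A'
    → '(N,P,W,A)'
  → '((R,H,Q,S),F,(N,P,W,A))'
→ '(C,((R,H,Q,S),F,(N,P,W,A)))'
Final: (C,((R,H,Q,S),F,(N,P,W,A)));

Answer: (C,((R,H,Q,S),F,(N,P,W,A)));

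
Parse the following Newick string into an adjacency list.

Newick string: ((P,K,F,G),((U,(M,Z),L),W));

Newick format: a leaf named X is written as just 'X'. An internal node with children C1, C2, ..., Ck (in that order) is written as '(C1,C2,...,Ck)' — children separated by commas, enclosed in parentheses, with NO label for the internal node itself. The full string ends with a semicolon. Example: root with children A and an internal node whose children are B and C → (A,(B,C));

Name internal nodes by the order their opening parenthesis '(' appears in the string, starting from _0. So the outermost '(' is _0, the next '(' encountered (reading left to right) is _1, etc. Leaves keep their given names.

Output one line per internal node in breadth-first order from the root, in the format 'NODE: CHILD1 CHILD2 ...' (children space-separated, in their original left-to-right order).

Input: ((P,K,F,G),((U,(M,Z),L),W));
Scanning left-to-right, naming '(' by encounter order:
  pos 0: '(' -> open internal node _0 (depth 1)
  pos 1: '(' -> open internal node _1 (depth 2)
  pos 9: ')' -> close internal node _1 (now at depth 1)
  pos 11: '(' -> open internal node _2 (depth 2)
  pos 12: '(' -> open internal node _3 (depth 3)
  pos 15: '(' -> open internal node _4 (depth 4)
  pos 19: ')' -> close internal node _4 (now at depth 3)
  pos 22: ')' -> close internal node _3 (now at depth 2)
  pos 25: ')' -> close internal node _2 (now at depth 1)
  pos 26: ')' -> close internal node _0 (now at depth 0)
Total internal nodes: 5
BFS adjacency from root:
  _0: _1 _2
  _1: P K F G
  _2: _3 W
  _3: U _4 L
  _4: M Z

Answer: _0: _1 _2
_1: P K F G
_2: _3 W
_3: U _4 L
_4: M Z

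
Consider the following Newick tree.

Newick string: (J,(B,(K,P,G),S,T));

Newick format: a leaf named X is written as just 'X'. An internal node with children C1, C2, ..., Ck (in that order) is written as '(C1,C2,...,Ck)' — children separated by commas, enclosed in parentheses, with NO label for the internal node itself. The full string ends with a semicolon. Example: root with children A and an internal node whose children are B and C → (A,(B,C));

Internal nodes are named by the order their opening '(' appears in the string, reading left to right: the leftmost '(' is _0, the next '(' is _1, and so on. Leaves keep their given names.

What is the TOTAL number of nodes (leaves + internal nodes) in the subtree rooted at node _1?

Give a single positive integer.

Answer: 8

Derivation:
Newick: (J,(B,(K,P,G),S,T));
Locate _1: it is the '(' at position 3 (the 2nd '(' reading left to right).
Query: subtree rooted at _1
_1: subtree_size = 1 + 7
  B: subtree_size = 1 + 0
  _2: subtree_size = 1 + 3
    K: subtree_size = 1 + 0
    P: subtree_size = 1 + 0
    G: subtree_size = 1 + 0
  S: subtree_size = 1 + 0
  T: subtree_size = 1 + 0
Total subtree size of _1: 8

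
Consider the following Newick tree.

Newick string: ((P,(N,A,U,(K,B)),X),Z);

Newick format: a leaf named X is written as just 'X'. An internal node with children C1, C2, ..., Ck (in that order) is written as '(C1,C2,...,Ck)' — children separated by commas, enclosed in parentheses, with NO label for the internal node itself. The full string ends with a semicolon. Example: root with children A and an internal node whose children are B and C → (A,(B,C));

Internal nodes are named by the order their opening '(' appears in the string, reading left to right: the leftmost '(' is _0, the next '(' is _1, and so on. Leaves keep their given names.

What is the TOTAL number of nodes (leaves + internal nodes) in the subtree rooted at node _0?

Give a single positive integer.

Newick: ((P,(N,A,U,(K,B)),X),Z);
Locate _0: it is the '(' at position 0 (the 1st '(' reading left to right).
Query: subtree rooted at _0
_0: subtree_size = 1 + 11
  _1: subtree_size = 1 + 9
    P: subtree_size = 1 + 0
    _2: subtree_size = 1 + 6
      N: subtree_size = 1 + 0
      A: subtree_size = 1 + 0
      U: subtree_size = 1 + 0
      _3: subtree_size = 1 + 2
        K: subtree_size = 1 + 0
        B: subtree_size = 1 + 0
    X: subtree_size = 1 + 0
  Z: subtree_size = 1 + 0
Total subtree size of _0: 12

Answer: 12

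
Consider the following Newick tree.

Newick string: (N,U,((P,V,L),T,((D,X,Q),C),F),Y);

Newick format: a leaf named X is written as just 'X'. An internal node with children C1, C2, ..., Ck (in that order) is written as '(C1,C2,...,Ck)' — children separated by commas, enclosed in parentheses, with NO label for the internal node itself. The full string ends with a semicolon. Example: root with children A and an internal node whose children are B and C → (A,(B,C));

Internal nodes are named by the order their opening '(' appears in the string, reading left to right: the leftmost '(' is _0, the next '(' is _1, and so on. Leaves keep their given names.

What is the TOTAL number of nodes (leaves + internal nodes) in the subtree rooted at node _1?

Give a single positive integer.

Answer: 13

Derivation:
Newick: (N,U,((P,V,L),T,((D,X,Q),C),F),Y);
Locate _1: it is the '(' at position 5 (the 2nd '(' reading left to right).
Query: subtree rooted at _1
_1: subtree_size = 1 + 12
  _2: subtree_size = 1 + 3
    P: subtree_size = 1 + 0
    V: subtree_size = 1 + 0
    L: subtree_size = 1 + 0
  T: subtree_size = 1 + 0
  _3: subtree_size = 1 + 5
    _4: subtree_size = 1 + 3
      D: subtree_size = 1 + 0
      X: subtree_size = 1 + 0
      Q: subtree_size = 1 + 0
    C: subtree_size = 1 + 0
  F: subtree_size = 1 + 0
Total subtree size of _1: 13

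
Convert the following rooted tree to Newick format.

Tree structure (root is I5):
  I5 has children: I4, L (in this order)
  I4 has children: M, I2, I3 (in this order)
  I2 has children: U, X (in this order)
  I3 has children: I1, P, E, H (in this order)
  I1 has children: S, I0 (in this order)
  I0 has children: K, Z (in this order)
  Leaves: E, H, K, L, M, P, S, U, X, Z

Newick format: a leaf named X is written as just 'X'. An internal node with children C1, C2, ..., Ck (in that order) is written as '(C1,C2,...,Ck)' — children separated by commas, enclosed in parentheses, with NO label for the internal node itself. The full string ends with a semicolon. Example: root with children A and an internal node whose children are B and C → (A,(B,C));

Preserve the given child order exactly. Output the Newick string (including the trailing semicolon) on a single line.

Answer: ((M,(U,X),((S,(K,Z)),P,E,H)),L);

Derivation:
internal I5 with children ['I4', 'L']
  internal I4 with children ['M', 'I2', 'I3']
    leaf 'M' → 'M'
    internal I2 with children ['U', 'X']
      leaf 'U' → 'U'
      leaf 'X' → 'X'
    → '(U,X)'
    internal I3 with children ['I1', 'P', 'E', 'H']
      internal I1 with children ['S', 'I0']
        leaf 'S' → 'S'
        internal I0 with children ['K', 'Z']
          leaf 'K' → 'K'
          leaf 'Z' → 'Z'
        → '(K,Z)'
      → '(S,(K,Z))'
      leaf 'P' → 'P'
      leaf 'E' → 'E'
      leaf 'H' → 'H'
    → '((S,(K,Z)),P,E,H)'
  → '(M,(U,X),((S,(K,Z)),P,E,H))'
  leaf 'L' → 'L'
→ '((M,(U,X),((S,(K,Z)),P,E,H)),L)'
Final: ((M,(U,X),((S,(K,Z)),P,E,H)),L);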